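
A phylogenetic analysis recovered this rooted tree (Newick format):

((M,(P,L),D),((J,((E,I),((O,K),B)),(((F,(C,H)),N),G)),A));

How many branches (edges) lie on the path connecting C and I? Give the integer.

8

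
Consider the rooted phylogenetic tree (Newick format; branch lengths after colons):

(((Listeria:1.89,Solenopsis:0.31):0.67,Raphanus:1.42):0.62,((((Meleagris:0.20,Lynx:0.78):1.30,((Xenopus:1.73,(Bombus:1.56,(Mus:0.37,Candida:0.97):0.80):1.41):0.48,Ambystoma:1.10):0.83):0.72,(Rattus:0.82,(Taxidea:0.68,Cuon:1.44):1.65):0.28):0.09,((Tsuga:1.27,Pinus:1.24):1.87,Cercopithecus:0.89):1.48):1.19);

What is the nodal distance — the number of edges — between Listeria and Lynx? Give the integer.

The MRCA of Listeria and Lynx is the root of the tree.
From Listeria up to that node: 3 branches. From Lynx up to the same node: 5 branches. Total: 3 + 5 = 8.

8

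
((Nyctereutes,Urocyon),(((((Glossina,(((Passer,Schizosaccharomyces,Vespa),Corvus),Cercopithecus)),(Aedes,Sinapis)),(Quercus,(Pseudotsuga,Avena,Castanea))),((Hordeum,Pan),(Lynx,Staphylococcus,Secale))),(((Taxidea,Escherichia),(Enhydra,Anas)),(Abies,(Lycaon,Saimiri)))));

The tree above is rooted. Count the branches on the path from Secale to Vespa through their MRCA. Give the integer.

The MRCA of Secale and Vespa is the node subtending ((((Glossina,(((Passer,Schizosaccharomyces,Vespa),Corvus),Cercopithecus)),(Aedes,Sinapis)),(Quercus,(Pseudotsuga,Avena,Castanea))),((Hordeum,Pan),(Lynx,Staphylococcus,Secale))).
From Secale up to that node: 3 branches. From Vespa up to the same node: 7 branches. Total: 3 + 7 = 10.

10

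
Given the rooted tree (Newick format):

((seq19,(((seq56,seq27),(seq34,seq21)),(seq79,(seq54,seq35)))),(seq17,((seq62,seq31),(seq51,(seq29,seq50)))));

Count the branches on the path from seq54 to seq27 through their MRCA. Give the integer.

6

The MRCA of seq54 and seq27 is the node subtending (((seq56,seq27),(seq34,seq21)),(seq79,(seq54,seq35))).
From seq54 up to that node: 3 branches. From seq27 up to the same node: 3 branches. Total: 3 + 3 = 6.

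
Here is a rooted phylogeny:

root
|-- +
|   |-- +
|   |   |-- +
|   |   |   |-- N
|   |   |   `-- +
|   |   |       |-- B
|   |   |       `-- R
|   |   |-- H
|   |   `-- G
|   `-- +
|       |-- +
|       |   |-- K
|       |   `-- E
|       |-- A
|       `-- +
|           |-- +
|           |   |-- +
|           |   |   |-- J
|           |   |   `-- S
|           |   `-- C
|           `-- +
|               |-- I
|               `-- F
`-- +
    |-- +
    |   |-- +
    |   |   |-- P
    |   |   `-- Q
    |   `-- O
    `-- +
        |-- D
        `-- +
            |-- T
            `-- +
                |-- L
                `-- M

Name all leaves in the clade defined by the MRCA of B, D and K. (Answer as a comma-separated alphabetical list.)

Tracing B: it sits inside (B,R).
Tracing D: it sits inside (D,(T,(L,M))).
Tracing K: it sits inside (K,E).
The smallest clade enclosing all 3 is the whole tree (their MRCA is the root), so the answer is all 20 tips in alphabetical order.

A, B, C, D, E, F, G, H, I, J, K, L, M, N, O, P, Q, R, S, T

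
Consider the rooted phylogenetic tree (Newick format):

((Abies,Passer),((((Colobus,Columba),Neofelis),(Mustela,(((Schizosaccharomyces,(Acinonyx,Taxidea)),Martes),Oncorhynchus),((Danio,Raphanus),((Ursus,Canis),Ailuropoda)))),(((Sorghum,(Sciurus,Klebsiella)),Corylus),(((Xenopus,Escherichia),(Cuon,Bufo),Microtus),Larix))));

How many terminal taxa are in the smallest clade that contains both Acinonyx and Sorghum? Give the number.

The MRCA of Acinonyx and Sorghum is the node subtending ((((Colobus,Columba),Neofelis),(Mustela,(((Schizosaccharomyces,(Acinonyx,Taxidea)),Martes),Oncorhynchus),((Danio,Raphanus),((Ursus,Canis),Ailuropoda)))),(((Sorghum,(Sciurus,Klebsiella)),Corylus),(((Xenopus,Escherichia),(Cuon,Bufo),Microtus),Larix))).
That clade contains 24 terminal taxa: Acinonyx, Ailuropoda, Bufo, Canis, Colobus, Columba, Corylus, Cuon, Danio, Escherichia, Klebsiella, Larix, Martes, Microtus, Mustela, Neofelis, Oncorhynchus, Raphanus, Schizosaccharomyces, Sciurus, Sorghum, Taxidea, Ursus, Xenopus.

24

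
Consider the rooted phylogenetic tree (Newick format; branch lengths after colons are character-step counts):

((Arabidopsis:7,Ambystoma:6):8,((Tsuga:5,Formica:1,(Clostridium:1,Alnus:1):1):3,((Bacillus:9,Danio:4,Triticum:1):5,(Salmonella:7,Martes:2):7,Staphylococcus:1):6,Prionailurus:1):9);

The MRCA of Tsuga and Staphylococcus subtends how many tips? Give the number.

11

The MRCA of Tsuga and Staphylococcus is the node subtending ((Tsuga,Formica,(Clostridium,Alnus)),((Bacillus,Danio,Triticum),(Salmonella,Martes),Staphylococcus),Prionailurus).
That clade contains 11 terminal taxa: Alnus, Bacillus, Clostridium, Danio, Formica, Martes, Prionailurus, Salmonella, Staphylococcus, Triticum, Tsuga.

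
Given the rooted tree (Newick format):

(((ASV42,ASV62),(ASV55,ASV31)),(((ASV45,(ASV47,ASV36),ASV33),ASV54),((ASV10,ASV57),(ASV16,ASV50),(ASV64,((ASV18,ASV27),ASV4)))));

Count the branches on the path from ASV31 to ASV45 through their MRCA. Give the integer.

7

The MRCA of ASV31 and ASV45 is the root of the tree.
From ASV31 up to that node: 3 branches. From ASV45 up to the same node: 4 branches. Total: 3 + 4 = 7.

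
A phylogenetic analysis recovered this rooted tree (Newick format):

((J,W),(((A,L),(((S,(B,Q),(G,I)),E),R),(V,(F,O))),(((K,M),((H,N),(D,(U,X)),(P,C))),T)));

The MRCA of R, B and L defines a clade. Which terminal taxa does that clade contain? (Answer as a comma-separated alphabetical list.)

A, B, E, F, G, I, L, O, Q, R, S, V

Tracing R: it sits inside (((S,(B,Q),(G,I)),E),R).
Tracing B: it sits inside (B,Q).
Tracing L: it sits inside (A,L).
The smallest clade enclosing all 3 is ((A,L),(((S,(B,Q),(G,I)),E),R),(V,(F,O))); the answer is its 12 terminal taxa in alphabetical order.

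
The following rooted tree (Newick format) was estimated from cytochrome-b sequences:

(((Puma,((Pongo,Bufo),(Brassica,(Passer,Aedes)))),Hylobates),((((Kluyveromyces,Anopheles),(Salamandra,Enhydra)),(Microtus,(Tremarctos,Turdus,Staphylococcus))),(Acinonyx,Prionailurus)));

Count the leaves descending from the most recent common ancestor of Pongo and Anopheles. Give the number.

17

The MRCA of Pongo and Anopheles is the root, so the clade is the entire tree.
That clade contains 17 terminal taxa: Acinonyx, Aedes, Anopheles, Brassica, Bufo, Enhydra, Hylobates, Kluyveromyces, Microtus, Passer, Pongo, Prionailurus, Puma, Salamandra, Staphylococcus, Tremarctos, Turdus.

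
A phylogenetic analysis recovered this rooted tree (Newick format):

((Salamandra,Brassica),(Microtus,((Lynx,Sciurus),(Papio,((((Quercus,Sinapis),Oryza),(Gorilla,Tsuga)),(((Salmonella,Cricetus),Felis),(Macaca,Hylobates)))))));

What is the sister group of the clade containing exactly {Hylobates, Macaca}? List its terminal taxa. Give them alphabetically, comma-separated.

Cricetus, Felis, Salmonella

The clade containing exactly {Hylobates, Macaca} attaches to the tree at the node subtending (((Salmonella,Cricetus),Felis),(Macaca,Hylobates)).
The other lineage descending from that same node — the sister group — is ((Salmonella,Cricetus),Felis); its 3 tips in alphabetical order are the answer.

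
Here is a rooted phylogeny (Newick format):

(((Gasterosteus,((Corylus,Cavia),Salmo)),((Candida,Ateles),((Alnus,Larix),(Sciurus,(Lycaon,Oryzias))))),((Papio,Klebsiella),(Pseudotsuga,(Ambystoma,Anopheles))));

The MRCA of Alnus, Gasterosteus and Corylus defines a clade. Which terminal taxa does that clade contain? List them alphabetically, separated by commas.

Alnus, Ateles, Candida, Cavia, Corylus, Gasterosteus, Larix, Lycaon, Oryzias, Salmo, Sciurus

Tracing Alnus: it sits inside (Alnus,Larix).
Tracing Gasterosteus: it sits inside (Gasterosteus,((Corylus,Cavia),Salmo)).
Tracing Corylus: it sits inside (Corylus,Cavia).
The smallest clade enclosing all 3 is ((Gasterosteus,((Corylus,Cavia),Salmo)),((Candida,Ateles),((Alnus,Larix),(Sciurus,(Lycaon,Oryzias))))); the answer is its 11 terminal taxa in alphabetical order.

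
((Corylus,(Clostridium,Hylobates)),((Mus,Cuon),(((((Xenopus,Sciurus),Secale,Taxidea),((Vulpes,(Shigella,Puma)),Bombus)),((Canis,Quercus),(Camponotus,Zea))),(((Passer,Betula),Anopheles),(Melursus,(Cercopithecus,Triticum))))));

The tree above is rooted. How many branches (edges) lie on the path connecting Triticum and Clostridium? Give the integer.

The MRCA of Triticum and Clostridium is the root of the tree.
From Triticum up to that node: 6 branches. From Clostridium up to the same node: 3 branches. Total: 6 + 3 = 9.

9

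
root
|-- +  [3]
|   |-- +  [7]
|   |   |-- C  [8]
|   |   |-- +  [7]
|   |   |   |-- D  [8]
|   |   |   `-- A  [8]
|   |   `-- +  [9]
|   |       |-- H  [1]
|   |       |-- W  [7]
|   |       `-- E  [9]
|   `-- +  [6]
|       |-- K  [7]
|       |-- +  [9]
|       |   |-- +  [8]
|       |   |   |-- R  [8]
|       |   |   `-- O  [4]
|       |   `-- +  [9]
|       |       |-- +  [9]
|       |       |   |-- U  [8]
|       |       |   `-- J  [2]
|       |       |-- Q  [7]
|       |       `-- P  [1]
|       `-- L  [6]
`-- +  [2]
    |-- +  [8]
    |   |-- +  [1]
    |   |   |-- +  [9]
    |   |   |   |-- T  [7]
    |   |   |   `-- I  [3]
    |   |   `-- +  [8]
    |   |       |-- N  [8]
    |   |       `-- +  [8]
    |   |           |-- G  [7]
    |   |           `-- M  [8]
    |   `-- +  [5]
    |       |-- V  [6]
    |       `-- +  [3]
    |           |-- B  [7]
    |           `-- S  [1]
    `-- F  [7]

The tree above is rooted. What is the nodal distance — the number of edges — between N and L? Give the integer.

8

The MRCA of N and L is the root of the tree.
From N up to that node: 5 branches. From L up to the same node: 3 branches. Total: 5 + 3 = 8.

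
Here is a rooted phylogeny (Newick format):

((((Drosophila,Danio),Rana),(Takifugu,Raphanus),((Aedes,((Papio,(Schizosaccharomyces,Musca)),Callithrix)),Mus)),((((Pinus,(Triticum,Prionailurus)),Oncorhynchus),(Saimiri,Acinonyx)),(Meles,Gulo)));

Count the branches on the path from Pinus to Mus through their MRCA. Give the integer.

8

The MRCA of Pinus and Mus is the root of the tree.
From Pinus up to that node: 5 branches. From Mus up to the same node: 3 branches. Total: 5 + 3 = 8.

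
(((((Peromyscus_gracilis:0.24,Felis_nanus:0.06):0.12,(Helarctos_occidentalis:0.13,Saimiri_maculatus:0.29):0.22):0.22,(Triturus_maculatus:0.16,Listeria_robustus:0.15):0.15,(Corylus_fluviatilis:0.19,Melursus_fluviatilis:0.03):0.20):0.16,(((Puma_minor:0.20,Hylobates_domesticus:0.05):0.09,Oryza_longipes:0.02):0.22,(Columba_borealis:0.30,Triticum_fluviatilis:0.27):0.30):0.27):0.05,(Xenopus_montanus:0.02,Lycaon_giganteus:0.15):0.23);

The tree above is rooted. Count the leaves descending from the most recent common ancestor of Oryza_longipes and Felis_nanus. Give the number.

13

The MRCA of Oryza_longipes and Felis_nanus is the node subtending ((((Peromyscus_gracilis,Felis_nanus),(Helarctos_occidentalis,Saimiri_maculatus)),(Triturus_maculatus,Listeria_robustus),(Corylus_fluviatilis,Melursus_fluviatilis)),(((Puma_minor,Hylobates_domesticus),Oryza_longipes),(Columba_borealis,Triticum_fluviatilis))).
That clade contains 13 terminal taxa: Columba_borealis, Corylus_fluviatilis, Felis_nanus, Helarctos_occidentalis, Hylobates_domesticus, Listeria_robustus, Melursus_fluviatilis, Oryza_longipes, Peromyscus_gracilis, Puma_minor, Saimiri_maculatus, Triticum_fluviatilis, Triturus_maculatus.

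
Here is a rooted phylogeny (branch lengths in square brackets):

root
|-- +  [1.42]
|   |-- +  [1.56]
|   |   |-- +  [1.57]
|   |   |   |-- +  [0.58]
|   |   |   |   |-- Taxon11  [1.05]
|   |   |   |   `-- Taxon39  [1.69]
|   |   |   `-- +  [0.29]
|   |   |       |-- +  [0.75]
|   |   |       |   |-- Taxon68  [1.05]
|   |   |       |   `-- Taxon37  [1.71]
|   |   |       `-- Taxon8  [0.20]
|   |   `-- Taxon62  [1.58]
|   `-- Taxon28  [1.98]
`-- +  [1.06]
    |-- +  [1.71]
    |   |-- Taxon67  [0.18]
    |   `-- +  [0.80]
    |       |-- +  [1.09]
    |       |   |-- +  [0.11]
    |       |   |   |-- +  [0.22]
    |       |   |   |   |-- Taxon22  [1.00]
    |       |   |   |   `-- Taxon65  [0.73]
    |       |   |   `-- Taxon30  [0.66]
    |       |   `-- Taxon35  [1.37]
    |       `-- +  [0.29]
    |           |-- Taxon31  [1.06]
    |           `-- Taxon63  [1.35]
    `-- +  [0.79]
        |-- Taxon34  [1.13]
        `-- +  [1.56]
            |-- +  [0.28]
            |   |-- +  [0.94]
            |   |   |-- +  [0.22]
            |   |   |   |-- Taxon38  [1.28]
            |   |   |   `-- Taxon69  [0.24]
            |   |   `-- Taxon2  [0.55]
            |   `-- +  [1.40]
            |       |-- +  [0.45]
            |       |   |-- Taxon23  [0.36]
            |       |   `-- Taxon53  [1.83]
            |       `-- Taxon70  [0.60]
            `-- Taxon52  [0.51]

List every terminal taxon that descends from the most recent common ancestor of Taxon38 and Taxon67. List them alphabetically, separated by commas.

Tracing Taxon38: it sits inside (Taxon38,Taxon69).
Tracing Taxon67: it sits inside (Taxon67,((((Taxon22,Taxon65),Taxon30),Taxon35),(Taxon31,Taxon63))).
The smallest clade enclosing both is ((Taxon67,((((Taxon22,Taxon65),Taxon30),Taxon35),(Taxon31,Taxon63))),(Taxon34,((((Taxon38,Taxon69),Taxon2),((Taxon23,Taxon53),Taxon70)),Taxon52))); the answer is its 15 terminal taxa in alphabetical order.

Taxon2, Taxon22, Taxon23, Taxon30, Taxon31, Taxon34, Taxon35, Taxon38, Taxon52, Taxon53, Taxon63, Taxon65, Taxon67, Taxon69, Taxon70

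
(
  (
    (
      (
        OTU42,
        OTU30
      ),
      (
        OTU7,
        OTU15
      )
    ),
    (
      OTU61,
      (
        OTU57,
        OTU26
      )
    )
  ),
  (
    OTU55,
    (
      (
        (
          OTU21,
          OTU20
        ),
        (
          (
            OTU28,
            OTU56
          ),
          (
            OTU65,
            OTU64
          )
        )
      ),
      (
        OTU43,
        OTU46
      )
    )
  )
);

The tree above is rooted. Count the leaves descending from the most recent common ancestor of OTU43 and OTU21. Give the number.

8

The MRCA of OTU43 and OTU21 is the node subtending (((OTU21,OTU20),((OTU28,OTU56),(OTU65,OTU64))),(OTU43,OTU46)).
That clade contains 8 terminal taxa: OTU20, OTU21, OTU28, OTU43, OTU46, OTU56, OTU64, OTU65.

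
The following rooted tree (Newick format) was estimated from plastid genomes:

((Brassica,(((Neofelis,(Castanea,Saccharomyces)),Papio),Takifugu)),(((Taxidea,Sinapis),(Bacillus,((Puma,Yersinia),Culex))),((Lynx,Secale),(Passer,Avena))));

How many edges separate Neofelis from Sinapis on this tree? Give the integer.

9

The MRCA of Neofelis and Sinapis is the root of the tree.
From Neofelis up to that node: 5 branches. From Sinapis up to the same node: 4 branches. Total: 5 + 4 = 9.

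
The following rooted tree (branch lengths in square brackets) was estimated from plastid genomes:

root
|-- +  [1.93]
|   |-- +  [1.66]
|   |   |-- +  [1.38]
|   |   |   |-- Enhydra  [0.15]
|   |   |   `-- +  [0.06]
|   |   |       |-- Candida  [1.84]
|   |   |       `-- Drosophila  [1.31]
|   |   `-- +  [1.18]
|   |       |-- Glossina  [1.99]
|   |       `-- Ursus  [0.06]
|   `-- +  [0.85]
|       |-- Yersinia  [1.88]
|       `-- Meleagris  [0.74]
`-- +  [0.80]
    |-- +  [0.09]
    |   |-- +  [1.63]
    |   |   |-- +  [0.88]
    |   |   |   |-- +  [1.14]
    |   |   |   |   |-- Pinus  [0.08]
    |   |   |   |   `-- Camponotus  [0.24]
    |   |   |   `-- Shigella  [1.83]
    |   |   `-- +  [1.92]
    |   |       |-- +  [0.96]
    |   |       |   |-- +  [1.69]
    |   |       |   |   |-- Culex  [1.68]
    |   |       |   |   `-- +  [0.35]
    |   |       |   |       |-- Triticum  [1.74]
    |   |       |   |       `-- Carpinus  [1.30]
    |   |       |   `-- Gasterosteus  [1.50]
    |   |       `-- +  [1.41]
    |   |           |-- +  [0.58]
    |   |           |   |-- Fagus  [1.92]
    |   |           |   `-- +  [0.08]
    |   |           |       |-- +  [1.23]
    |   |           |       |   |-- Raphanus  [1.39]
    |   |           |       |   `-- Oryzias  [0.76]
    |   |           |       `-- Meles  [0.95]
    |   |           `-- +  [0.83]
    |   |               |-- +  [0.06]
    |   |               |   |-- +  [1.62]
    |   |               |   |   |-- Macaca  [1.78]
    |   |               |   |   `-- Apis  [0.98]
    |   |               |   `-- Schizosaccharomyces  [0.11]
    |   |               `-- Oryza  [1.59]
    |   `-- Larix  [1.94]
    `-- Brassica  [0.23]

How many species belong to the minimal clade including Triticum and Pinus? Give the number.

15

The MRCA of Triticum and Pinus is the node subtending (((Pinus,Camponotus),Shigella),(((Culex,(Triticum,Carpinus)),Gasterosteus),((Fagus,((Raphanus,Oryzias),Meles)),(((Macaca,Apis),Schizosaccharomyces),Oryza)))).
That clade contains 15 terminal taxa: Apis, Camponotus, Carpinus, Culex, Fagus, Gasterosteus, Macaca, Meles, Oryza, Oryzias, Pinus, Raphanus, Schizosaccharomyces, Shigella, Triticum.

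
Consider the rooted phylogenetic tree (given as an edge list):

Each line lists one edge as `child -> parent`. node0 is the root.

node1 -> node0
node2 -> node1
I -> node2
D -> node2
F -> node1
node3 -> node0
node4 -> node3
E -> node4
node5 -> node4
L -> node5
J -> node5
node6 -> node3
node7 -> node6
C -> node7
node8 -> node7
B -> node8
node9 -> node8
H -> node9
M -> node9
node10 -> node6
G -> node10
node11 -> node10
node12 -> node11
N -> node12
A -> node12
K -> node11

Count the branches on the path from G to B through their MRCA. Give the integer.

The MRCA of G and B is the node subtending ((C,(B,(H,M))),(G,((N,A),K))).
From G up to that node: 2 branches. From B up to the same node: 3 branches. Total: 2 + 3 = 5.

5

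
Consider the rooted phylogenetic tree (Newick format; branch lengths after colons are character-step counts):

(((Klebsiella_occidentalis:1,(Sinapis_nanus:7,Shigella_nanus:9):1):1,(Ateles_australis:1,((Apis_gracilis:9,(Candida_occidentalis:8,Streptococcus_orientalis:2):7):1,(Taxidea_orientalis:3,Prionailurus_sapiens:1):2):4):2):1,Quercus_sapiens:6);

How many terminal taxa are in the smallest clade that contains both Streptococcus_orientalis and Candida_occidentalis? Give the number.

The MRCA of Streptococcus_orientalis and Candida_occidentalis is the node subtending (Candida_occidentalis,Streptococcus_orientalis).
That clade contains 2 terminal taxa: Candida_occidentalis, Streptococcus_orientalis.

2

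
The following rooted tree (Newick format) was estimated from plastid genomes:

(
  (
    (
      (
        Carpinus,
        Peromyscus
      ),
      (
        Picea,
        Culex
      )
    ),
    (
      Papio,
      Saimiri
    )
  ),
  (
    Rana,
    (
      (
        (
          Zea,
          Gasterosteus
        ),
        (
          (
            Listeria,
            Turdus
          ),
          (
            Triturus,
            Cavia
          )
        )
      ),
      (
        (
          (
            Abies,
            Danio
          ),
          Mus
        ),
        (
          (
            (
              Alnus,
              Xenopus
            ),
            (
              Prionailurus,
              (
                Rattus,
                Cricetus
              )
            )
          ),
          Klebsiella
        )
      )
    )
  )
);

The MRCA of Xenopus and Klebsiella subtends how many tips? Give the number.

The MRCA of Xenopus and Klebsiella is the node subtending (((Alnus,Xenopus),(Prionailurus,(Rattus,Cricetus))),Klebsiella).
That clade contains 6 terminal taxa: Alnus, Cricetus, Klebsiella, Prionailurus, Rattus, Xenopus.

6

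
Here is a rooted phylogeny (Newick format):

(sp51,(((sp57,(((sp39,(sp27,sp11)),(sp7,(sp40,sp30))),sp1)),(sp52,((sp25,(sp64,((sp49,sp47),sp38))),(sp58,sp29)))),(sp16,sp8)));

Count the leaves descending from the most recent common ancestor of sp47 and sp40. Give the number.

16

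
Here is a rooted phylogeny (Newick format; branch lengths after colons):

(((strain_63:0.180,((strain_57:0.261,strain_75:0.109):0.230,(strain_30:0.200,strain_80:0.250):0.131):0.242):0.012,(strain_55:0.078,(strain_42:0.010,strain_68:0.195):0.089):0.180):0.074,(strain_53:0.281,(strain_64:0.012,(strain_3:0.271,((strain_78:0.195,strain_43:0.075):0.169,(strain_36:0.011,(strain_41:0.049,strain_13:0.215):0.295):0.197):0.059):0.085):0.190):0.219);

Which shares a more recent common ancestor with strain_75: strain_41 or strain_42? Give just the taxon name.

strain_42

The MRCA of strain_75 and strain_42 subtends ((strain_63,((strain_57,strain_75),(strain_30,strain_80))),(strain_55,(strain_42,strain_68))) (8 taxa).
The MRCA of strain_75 and strain_41 is the root, subtending the entire tree (16 taxa).
The first is nested inside the second, so strain_75 shares a more recent common ancestor with strain_42.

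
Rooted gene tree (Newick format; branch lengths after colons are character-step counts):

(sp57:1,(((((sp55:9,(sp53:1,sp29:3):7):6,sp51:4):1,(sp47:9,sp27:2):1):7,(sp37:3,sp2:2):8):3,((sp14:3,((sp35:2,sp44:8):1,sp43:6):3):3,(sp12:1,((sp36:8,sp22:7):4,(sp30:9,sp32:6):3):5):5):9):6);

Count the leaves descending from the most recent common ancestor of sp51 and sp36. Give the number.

17

The MRCA of sp51 and sp36 is the node subtending (((((sp55,(sp53,sp29)),sp51),(sp47,sp27)),(sp37,sp2)),((sp14,((sp35,sp44),sp43)),(sp12,((sp36,sp22),(sp30,sp32))))).
That clade contains 17 terminal taxa: sp12, sp14, sp2, sp22, sp27, sp29, sp30, sp32, sp35, sp36, sp37, sp43, sp44, sp47, sp51, sp53, sp55.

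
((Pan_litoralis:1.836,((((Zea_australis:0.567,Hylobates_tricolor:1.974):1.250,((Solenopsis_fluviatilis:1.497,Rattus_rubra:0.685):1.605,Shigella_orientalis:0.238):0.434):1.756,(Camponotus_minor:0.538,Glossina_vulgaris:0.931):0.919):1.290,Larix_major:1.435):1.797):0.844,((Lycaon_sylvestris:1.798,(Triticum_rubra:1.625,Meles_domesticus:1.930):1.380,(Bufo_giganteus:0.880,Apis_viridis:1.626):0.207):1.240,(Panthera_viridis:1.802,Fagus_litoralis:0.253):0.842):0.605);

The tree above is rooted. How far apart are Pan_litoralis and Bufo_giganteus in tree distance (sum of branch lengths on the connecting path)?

5.612

The path runs Pan_litoralis → … → MRCA → … → Bufo_giganteus; the MRCA is the root of the tree.
Branch lengths along that path: 1.836 + 0.844 + 0.605 + 1.240 + 0.207 + 0.880 = 5.612.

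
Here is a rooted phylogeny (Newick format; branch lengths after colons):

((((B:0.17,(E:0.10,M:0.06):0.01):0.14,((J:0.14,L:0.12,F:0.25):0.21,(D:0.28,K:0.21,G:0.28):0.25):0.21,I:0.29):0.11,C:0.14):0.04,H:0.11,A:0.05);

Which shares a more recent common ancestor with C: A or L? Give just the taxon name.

L

The MRCA of C and L subtends (((B,(E,M)),((J,L,F),(D,K,G)),I),C) (11 taxa).
The MRCA of C and A is the root, subtending the entire tree (13 taxa).
The first is nested inside the second, so C shares a more recent common ancestor with L.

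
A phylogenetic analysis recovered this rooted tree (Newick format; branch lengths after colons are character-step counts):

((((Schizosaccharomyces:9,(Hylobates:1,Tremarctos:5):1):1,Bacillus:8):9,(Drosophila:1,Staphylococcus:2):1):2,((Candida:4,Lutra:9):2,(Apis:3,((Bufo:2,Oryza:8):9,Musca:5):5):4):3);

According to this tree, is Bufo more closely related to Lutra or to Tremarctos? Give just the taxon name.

Lutra

The MRCA of Bufo and Lutra subtends ((Candida,Lutra),(Apis,((Bufo,Oryza),Musca))) (6 taxa).
The MRCA of Bufo and Tremarctos is the root, subtending the entire tree (12 taxa).
The first is nested inside the second, so Bufo shares a more recent common ancestor with Lutra.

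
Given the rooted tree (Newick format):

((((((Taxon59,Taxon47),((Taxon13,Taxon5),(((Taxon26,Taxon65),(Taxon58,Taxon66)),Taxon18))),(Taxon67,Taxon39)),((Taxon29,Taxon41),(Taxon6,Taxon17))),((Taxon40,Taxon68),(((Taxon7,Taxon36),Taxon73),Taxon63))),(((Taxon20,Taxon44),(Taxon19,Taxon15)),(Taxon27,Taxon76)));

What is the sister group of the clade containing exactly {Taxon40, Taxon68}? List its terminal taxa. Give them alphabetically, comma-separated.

Taxon36, Taxon63, Taxon7, Taxon73

The clade containing exactly {Taxon40, Taxon68} attaches to the tree at the node subtending ((Taxon40,Taxon68),(((Taxon7,Taxon36),Taxon73),Taxon63)).
The other lineage descending from that same node — the sister group — is (((Taxon7,Taxon36),Taxon73),Taxon63); its 4 tips in alphabetical order are the answer.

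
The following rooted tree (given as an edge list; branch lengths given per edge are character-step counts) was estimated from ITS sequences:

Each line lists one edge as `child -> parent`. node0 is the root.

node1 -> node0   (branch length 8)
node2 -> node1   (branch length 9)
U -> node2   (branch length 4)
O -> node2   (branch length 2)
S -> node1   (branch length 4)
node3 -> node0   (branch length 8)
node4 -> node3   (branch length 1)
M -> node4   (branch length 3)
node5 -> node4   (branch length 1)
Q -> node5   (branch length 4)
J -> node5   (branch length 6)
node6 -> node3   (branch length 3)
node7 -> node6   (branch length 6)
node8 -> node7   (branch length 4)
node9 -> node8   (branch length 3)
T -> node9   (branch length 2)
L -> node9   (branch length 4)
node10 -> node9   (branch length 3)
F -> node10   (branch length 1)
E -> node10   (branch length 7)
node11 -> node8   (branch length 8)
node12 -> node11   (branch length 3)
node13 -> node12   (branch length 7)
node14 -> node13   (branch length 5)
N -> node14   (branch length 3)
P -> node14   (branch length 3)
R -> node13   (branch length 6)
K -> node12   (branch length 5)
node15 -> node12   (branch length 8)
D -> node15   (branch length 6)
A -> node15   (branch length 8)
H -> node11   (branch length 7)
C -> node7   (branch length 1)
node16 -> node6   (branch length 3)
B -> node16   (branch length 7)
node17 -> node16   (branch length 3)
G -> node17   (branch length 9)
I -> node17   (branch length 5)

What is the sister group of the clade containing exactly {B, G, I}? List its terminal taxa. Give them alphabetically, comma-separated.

The clade containing exactly {B, G, I} attaches to the tree at the node subtending ((((T,L,(F,E)),((((N,P),R),K,(D,A)),H)),C),(B,(G,I))).
The other lineage descending from that same node — the sister group — is (((T,L,(F,E)),((((N,P),R),K,(D,A)),H)),C); its 12 tips in alphabetical order are the answer.

A, C, D, E, F, H, K, L, N, P, R, T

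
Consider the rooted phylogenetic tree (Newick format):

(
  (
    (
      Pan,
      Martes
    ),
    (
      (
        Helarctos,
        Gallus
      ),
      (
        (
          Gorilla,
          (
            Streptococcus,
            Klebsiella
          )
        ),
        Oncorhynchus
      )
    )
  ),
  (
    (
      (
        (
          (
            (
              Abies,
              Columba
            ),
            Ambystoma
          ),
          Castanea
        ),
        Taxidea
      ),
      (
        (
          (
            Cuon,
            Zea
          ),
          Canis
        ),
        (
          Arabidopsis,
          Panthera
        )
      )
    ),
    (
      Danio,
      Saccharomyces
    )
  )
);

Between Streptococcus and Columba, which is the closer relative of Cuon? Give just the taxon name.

The MRCA of Cuon and Columba subtends (((((Abies,Columba),Ambystoma),Castanea),Taxidea),(((Cuon,Zea),Canis),(Arabidopsis,Panthera))) (10 taxa).
The MRCA of Cuon and Streptococcus is the root, subtending the entire tree (20 taxa).
The first is nested inside the second, so Cuon shares a more recent common ancestor with Columba.

Columba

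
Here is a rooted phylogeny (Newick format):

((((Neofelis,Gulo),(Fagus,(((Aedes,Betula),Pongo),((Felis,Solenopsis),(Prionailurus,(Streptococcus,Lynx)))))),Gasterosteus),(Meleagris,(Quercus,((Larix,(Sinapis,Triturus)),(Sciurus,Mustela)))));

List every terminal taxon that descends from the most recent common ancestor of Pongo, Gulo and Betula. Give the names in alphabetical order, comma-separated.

Aedes, Betula, Fagus, Felis, Gulo, Lynx, Neofelis, Pongo, Prionailurus, Solenopsis, Streptococcus

Tracing Pongo: it sits inside ((Aedes,Betula),Pongo).
Tracing Gulo: it sits inside (Neofelis,Gulo).
Tracing Betula: it sits inside (Aedes,Betula).
The smallest clade enclosing all 3 is ((Neofelis,Gulo),(Fagus,(((Aedes,Betula),Pongo),((Felis,Solenopsis),(Prionailurus,(Streptococcus,Lynx)))))); the answer is its 11 terminal taxa in alphabetical order.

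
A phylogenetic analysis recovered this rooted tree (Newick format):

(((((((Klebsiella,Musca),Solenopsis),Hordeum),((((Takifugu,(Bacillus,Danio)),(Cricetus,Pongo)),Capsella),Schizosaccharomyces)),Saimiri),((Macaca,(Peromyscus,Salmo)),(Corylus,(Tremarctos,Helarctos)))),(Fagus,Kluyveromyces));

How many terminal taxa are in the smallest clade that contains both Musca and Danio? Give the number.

11

The MRCA of Musca and Danio is the node subtending ((((Klebsiella,Musca),Solenopsis),Hordeum),((((Takifugu,(Bacillus,Danio)),(Cricetus,Pongo)),Capsella),Schizosaccharomyces)).
That clade contains 11 terminal taxa: Bacillus, Capsella, Cricetus, Danio, Hordeum, Klebsiella, Musca, Pongo, Schizosaccharomyces, Solenopsis, Takifugu.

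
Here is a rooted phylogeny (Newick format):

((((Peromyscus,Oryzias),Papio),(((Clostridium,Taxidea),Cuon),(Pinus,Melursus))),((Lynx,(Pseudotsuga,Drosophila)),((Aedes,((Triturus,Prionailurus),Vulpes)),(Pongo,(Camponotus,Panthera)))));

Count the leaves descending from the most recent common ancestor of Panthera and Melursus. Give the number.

The MRCA of Panthera and Melursus is the root, so the clade is the entire tree.
That clade contains 18 terminal taxa: Aedes, Camponotus, Clostridium, Cuon, Drosophila, Lynx, Melursus, Oryzias, Panthera, Papio, Peromyscus, Pinus, Pongo, Prionailurus, Pseudotsuga, Taxidea, Triturus, Vulpes.

18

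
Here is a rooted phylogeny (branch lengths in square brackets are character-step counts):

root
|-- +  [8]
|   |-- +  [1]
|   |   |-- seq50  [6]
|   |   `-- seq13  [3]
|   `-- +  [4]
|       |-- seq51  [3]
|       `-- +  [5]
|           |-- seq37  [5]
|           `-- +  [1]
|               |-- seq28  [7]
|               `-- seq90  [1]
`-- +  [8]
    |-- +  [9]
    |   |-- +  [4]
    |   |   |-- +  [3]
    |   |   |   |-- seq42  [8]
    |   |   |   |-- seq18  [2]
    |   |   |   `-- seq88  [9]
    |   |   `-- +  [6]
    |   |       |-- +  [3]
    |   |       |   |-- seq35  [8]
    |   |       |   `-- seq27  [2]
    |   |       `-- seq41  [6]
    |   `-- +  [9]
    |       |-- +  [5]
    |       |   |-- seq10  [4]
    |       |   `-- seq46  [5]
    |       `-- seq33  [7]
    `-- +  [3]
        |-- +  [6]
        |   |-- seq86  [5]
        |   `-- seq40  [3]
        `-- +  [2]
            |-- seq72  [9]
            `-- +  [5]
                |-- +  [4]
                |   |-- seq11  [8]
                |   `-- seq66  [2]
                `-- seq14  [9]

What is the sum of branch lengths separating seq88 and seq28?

The path runs seq88 → … → MRCA → … → seq28; the MRCA is the root of the tree.
Branch lengths along that path: 9 + 3 + 4 + 9 + 8 + 8 + 4 + 5 + 1 + 7 = 58.

58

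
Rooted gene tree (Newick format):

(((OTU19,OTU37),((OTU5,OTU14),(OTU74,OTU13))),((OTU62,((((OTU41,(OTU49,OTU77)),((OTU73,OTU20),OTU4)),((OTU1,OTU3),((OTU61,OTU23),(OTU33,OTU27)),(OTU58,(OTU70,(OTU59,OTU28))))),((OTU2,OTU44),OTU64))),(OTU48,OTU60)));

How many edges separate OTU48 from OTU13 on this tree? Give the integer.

7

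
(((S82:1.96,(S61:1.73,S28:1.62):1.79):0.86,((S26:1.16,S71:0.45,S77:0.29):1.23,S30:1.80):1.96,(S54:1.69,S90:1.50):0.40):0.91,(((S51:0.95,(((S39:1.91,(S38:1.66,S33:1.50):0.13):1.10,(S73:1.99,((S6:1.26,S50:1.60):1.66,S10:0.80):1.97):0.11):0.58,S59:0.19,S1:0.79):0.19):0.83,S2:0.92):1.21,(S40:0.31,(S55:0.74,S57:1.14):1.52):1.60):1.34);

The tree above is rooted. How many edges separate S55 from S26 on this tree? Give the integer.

8

The MRCA of S55 and S26 is the root of the tree.
From S55 up to that node: 4 branches. From S26 up to the same node: 4 branches. Total: 4 + 4 = 8.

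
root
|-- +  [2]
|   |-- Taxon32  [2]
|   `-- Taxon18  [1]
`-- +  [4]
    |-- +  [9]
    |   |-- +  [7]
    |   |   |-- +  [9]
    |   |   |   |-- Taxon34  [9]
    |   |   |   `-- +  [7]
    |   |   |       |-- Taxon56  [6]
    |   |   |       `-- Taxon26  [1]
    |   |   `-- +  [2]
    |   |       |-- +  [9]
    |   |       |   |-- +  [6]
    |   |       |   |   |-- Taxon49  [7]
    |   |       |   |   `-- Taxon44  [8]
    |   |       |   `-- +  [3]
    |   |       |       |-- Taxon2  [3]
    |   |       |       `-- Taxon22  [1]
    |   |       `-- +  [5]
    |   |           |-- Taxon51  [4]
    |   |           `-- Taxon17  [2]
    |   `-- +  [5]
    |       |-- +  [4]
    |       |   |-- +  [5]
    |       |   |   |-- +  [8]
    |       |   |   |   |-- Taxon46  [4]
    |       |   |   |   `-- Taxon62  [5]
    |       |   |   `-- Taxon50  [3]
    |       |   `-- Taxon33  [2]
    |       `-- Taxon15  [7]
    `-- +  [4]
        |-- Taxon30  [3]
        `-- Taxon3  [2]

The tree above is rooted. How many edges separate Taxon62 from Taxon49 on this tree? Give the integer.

10

The MRCA of Taxon62 and Taxon49 is the node subtending (((Taxon34,(Taxon56,Taxon26)),(((Taxon49,Taxon44),(Taxon2,Taxon22)),(Taxon51,Taxon17))),((((Taxon46,Taxon62),Taxon50),Taxon33),Taxon15)).
From Taxon62 up to that node: 5 branches. From Taxon49 up to the same node: 5 branches. Total: 5 + 5 = 10.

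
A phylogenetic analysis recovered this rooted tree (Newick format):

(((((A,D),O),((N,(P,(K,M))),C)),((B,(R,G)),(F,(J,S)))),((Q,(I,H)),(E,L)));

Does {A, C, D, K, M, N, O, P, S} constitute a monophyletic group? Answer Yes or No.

No

The MRCA of the listed taxa subtends ((((A,D),O),((N,(P,(K,M))),C)),((B,(R,G)),(F,(J,S)))).
That clade also contains B, F, G, J, R, which are not in the proposed group, so the group is not monophyletic.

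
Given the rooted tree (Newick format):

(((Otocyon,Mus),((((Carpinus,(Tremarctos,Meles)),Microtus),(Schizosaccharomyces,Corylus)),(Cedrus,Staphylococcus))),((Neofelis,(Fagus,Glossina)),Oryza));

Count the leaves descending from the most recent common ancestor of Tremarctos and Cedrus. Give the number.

The MRCA of Tremarctos and Cedrus is the node subtending ((((Carpinus,(Tremarctos,Meles)),Microtus),(Schizosaccharomyces,Corylus)),(Cedrus,Staphylococcus)).
That clade contains 8 terminal taxa: Carpinus, Cedrus, Corylus, Meles, Microtus, Schizosaccharomyces, Staphylococcus, Tremarctos.

8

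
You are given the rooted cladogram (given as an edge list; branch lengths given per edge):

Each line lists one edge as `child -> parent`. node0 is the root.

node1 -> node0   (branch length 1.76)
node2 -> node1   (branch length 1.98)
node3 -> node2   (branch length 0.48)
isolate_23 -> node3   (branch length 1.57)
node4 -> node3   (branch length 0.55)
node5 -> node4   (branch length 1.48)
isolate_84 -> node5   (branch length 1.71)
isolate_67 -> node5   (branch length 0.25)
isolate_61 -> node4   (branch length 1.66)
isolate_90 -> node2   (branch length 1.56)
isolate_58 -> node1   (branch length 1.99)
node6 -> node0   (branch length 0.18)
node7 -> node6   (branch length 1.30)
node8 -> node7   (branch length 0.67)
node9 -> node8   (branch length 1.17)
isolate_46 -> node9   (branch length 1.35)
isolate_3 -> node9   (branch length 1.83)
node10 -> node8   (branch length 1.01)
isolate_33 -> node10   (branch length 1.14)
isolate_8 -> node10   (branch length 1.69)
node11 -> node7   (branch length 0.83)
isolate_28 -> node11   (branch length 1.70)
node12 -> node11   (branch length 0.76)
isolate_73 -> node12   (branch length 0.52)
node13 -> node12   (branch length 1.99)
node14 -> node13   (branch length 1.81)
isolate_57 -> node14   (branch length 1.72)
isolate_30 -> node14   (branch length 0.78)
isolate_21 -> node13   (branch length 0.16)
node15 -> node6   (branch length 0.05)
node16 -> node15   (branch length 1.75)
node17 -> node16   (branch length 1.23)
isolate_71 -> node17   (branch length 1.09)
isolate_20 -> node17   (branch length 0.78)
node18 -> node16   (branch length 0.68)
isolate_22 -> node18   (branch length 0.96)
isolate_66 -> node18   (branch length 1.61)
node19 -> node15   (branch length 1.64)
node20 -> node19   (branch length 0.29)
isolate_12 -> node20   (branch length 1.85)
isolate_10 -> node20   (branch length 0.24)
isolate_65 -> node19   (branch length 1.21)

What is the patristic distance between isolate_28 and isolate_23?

The path runs isolate_28 → … → MRCA → … → isolate_23; the MRCA is the root of the tree.
Branch lengths along that path: 1.70 + 0.83 + 1.30 + 0.18 + 1.76 + 1.98 + 0.48 + 1.57 = 9.80.

9.80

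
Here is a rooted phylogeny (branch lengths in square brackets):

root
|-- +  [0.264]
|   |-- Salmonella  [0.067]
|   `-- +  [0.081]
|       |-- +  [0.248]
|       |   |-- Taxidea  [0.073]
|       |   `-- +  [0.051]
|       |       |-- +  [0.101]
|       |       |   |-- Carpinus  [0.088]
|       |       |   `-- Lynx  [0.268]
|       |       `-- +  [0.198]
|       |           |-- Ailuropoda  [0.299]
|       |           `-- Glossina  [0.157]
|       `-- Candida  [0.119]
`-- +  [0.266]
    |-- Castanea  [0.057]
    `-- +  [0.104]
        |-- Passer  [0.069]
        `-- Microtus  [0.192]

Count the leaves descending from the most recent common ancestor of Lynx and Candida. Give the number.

The MRCA of Lynx and Candida is the node subtending ((Taxidea,((Carpinus,Lynx),(Ailuropoda,Glossina))),Candida).
That clade contains 6 terminal taxa: Ailuropoda, Candida, Carpinus, Glossina, Lynx, Taxidea.

6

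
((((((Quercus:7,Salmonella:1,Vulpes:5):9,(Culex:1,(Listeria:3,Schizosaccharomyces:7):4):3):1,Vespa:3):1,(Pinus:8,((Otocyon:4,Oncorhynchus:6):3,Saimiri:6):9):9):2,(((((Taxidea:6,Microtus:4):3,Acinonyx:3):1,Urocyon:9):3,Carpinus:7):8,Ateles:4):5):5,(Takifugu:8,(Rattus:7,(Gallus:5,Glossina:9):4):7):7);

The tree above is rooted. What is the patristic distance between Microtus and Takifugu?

44

The path runs Microtus → … → MRCA → … → Takifugu; the MRCA is the root of the tree.
Branch lengths along that path: 4 + 3 + 1 + 3 + 8 + 5 + 5 + 7 + 8 = 44.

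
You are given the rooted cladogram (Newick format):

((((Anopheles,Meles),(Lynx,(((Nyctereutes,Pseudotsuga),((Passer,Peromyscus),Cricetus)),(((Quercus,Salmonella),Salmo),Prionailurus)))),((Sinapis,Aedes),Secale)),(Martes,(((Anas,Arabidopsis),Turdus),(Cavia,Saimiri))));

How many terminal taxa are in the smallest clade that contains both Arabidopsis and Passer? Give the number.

The MRCA of Arabidopsis and Passer is the root, so the clade is the entire tree.
That clade contains 21 terminal taxa: Aedes, Anas, Anopheles, Arabidopsis, Cavia, Cricetus, Lynx, Martes, Meles, Nyctereutes, Passer, Peromyscus, Prionailurus, Pseudotsuga, Quercus, Saimiri, Salmo, Salmonella, Secale, Sinapis, Turdus.

21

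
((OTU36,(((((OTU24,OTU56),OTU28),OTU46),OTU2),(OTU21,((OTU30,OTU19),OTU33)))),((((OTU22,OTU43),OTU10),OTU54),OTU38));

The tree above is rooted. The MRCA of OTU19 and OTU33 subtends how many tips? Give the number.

3

The MRCA of OTU19 and OTU33 is the node subtending ((OTU30,OTU19),OTU33).
That clade contains 3 terminal taxa: OTU19, OTU30, OTU33.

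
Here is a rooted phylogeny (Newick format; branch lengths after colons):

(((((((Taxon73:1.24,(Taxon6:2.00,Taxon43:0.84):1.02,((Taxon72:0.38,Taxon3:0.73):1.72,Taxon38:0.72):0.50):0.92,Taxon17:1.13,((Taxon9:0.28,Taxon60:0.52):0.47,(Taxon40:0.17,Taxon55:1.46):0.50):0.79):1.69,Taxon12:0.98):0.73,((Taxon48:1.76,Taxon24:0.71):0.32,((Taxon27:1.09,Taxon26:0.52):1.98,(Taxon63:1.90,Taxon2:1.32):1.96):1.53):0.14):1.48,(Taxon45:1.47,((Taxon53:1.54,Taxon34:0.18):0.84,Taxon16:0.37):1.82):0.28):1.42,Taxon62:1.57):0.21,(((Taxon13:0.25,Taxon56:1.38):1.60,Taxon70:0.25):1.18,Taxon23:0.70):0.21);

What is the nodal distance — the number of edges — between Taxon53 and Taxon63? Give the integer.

9

The MRCA of Taxon53 and Taxon63 is the node subtending (((((Taxon73,(Taxon6,Taxon43),((Taxon72,Taxon3),Taxon38)),Taxon17,((Taxon9,Taxon60),(Taxon40,Taxon55))),Taxon12),((Taxon48,Taxon24),((Taxon27,Taxon26),(Taxon63,Taxon2)))),(Taxon45,((Taxon53,Taxon34),Taxon16))).
From Taxon53 up to that node: 4 branches. From Taxon63 up to the same node: 5 branches. Total: 4 + 5 = 9.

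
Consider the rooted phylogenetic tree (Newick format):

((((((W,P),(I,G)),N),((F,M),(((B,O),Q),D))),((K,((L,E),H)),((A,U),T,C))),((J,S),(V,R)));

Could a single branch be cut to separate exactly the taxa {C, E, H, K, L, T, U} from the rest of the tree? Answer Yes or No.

The MRCA of the listed taxa subtends ((K,((L,E),H)),((A,U),T,C)).
That clade also contains A, which is not in the proposed group, so the group is not monophyletic.

No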